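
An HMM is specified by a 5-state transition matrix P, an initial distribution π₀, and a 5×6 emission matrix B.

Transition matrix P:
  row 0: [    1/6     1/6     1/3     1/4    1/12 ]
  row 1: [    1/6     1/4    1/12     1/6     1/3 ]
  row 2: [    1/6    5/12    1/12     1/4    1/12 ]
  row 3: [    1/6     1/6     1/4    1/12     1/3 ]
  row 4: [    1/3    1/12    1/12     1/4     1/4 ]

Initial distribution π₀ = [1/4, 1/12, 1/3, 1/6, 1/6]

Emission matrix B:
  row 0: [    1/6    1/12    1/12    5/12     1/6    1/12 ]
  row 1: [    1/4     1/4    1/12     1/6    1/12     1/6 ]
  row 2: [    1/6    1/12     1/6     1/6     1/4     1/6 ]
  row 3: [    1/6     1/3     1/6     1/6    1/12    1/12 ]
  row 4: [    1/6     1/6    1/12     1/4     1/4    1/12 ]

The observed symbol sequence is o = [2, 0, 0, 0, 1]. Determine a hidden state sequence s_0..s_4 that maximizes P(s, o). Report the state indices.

path = [2, 1, 1, 4, 3]

t=0: δ = [2.083e-02, 6.944e-03, 5.556e-02, 2.778e-02, 1.389e-02]  (obs o_0=2)
t=1: δ = [1.543e-03, 5.787e-03, 1.157e-03, 2.315e-03, 1.543e-03]  ψ = [2, 2, 0, 2, 3]  (obs o_1=0)
t=2: δ = [1.608e-04, 3.617e-04, 9.645e-05, 1.608e-04, 3.215e-04]  ψ = [1, 1, 3, 1, 1]  (obs o_2=0)
t=3: δ = [1.786e-05, 2.261e-05, 8.931e-06, 1.340e-05, 2.009e-05]  ψ = [4, 1, 0, 4, 1]  (obs o_3=0)
t=4: δ = [5.582e-07, 1.413e-06, 4.961e-07, 1.674e-06, 1.256e-06]  ψ = [4, 1, 0, 4, 1]  (obs o_4=1)
backtrack: best end state = 3; path = [2, 1, 1, 4, 3]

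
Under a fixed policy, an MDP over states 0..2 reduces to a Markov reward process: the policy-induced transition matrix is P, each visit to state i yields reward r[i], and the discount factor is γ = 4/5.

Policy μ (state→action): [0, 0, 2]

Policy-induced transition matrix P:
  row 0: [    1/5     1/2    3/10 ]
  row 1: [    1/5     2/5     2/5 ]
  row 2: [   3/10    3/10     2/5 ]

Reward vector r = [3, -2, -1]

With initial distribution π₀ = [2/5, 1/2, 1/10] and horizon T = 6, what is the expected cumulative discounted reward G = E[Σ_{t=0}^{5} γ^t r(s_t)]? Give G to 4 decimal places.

t=0: π = [0.4000, 0.5000, 0.1000], E[r] = 0.1000, γ^t·E[r] = 0.100000, running G = 0.100000
t=1: π = [0.2100, 0.4300, 0.3600], E[r] = -0.5900, γ^t·E[r] = -0.472000, running G = -0.372000
t=2: π = [0.2360, 0.3850, 0.3790], E[r] = -0.4410, γ^t·E[r] = -0.282240, running G = -0.654240
t=3: π = [0.2379, 0.3857, 0.3764], E[r] = -0.4341, γ^t·E[r] = -0.222259, running G = -0.876499
t=4: π = [0.2376, 0.3862, 0.3762], E[r] = -0.4356, γ^t·E[r] = -0.178418, running G = -1.054917
t=5: π = [0.2376, 0.3861, 0.3762], E[r] = -0.4357, γ^t·E[r] = -0.142757, running G = -1.197674

G = -1.1977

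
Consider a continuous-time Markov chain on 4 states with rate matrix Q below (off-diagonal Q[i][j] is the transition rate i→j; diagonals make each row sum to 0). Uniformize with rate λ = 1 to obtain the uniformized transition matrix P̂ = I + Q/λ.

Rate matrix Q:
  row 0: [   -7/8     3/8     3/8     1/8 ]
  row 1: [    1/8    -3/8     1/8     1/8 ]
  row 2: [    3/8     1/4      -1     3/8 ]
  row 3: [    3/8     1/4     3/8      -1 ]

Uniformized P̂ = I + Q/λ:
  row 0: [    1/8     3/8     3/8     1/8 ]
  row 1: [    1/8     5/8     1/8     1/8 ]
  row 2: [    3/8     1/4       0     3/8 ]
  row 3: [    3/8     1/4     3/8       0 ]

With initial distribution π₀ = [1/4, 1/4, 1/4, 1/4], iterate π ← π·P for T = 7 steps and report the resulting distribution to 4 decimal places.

t=0: π = [0.2500, 0.2500, 0.2500, 0.2500]
t=1: π = [0.2500, 0.3750, 0.2188, 0.1563]
t=2: π = [0.2188, 0.4219, 0.1992, 0.1602]
t=3: π = [0.2148, 0.4355, 0.1948, 0.1548]
t=4: π = [0.2124, 0.4402, 0.1931, 0.1544]
t=5: π = [0.2119, 0.4416, 0.1926, 0.1540]
t=6: π = [0.2116, 0.4421, 0.1924, 0.1539]
t=7: π = [0.2116, 0.4422, 0.1923, 0.1539]

π = [0.2116, 0.4422, 0.1923, 0.1539]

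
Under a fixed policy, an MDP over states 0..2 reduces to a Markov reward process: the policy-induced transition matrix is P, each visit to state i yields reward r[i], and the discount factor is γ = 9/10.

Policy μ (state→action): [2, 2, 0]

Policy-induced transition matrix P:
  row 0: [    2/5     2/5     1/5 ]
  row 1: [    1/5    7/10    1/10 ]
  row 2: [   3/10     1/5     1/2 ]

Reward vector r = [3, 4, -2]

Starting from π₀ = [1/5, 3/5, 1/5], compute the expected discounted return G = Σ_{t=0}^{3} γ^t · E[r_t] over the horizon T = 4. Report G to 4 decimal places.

G = 8.7033

t=0: π = [0.2000, 0.6000, 0.2000], E[r] = 2.6000, γ^t·E[r] = 2.600000, running G = 2.600000
t=1: π = [0.2600, 0.5400, 0.2000], E[r] = 2.5400, γ^t·E[r] = 2.286000, running G = 4.886000
t=2: π = [0.2720, 0.5220, 0.2060], E[r] = 2.4920, γ^t·E[r] = 2.018520, running G = 6.904520
t=3: π = [0.2750, 0.5154, 0.2096], E[r] = 2.4674, γ^t·E[r] = 1.798735, running G = 8.703255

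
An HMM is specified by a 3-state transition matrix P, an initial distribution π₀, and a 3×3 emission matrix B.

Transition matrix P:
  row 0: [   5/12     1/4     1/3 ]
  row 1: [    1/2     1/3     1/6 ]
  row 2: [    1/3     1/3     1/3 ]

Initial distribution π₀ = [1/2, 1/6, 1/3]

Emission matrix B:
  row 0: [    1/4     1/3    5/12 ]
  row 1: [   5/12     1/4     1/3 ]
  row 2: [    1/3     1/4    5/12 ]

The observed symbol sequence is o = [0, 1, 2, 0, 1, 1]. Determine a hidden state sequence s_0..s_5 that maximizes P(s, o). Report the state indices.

t=0: δ = [1.250e-01, 6.944e-02, 1.111e-01]  (obs o_0=0)
t=1: δ = [1.736e-02, 9.259e-03, 1.042e-02]  ψ = [0, 2, 0]  (obs o_1=1)
t=2: δ = [3.014e-03, 1.447e-03, 2.411e-03]  ψ = [0, 0, 0]  (obs o_2=2)
t=3: δ = [3.140e-04, 3.349e-04, 3.349e-04]  ψ = [0, 2, 0]  (obs o_3=0)
t=4: δ = [5.582e-05, 2.791e-05, 2.791e-05]  ψ = [1, 1, 2]  (obs o_4=1)
t=5: δ = [7.752e-06, 3.489e-06, 4.651e-06]  ψ = [0, 0, 0]  (obs o_5=1)
backtrack: best end state = 0; path = [0, 0, 2, 1, 0, 0]

path = [0, 0, 2, 1, 0, 0]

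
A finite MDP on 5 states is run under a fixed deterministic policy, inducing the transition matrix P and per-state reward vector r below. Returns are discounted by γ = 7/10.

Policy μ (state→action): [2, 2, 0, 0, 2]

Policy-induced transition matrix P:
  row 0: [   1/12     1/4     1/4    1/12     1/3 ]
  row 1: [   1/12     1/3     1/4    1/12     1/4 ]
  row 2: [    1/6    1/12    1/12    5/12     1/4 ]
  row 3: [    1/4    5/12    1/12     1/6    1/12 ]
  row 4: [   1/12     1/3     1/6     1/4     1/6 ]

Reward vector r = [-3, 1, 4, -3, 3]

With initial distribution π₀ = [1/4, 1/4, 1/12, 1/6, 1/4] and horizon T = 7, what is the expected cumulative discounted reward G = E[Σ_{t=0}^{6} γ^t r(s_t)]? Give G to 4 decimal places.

t=0: π = [0.2500, 0.2500, 0.0833, 0.1667, 0.2500], E[r] = 0.0833, γ^t·E[r] = 0.083333, running G = 0.083333
t=1: π = [0.1181, 0.3056, 0.1875, 0.1667, 0.2222], E[r] = 0.8681, γ^t·E[r] = 0.607639, running G = 0.690972
t=2: π = [0.1267, 0.2905, 0.1725, 0.1968, 0.2135], E[r] = 0.6505, γ^t·E[r] = 0.318727, running G = 1.009699
t=3: π = [0.1305, 0.2961, 0.1707, 0.1928, 0.2100], E[r] = 0.6387, γ^t·E[r] = 0.219089, running G = 1.228788
t=4: π = [0.1297, 0.2959, 0.1719, 0.1913, 0.2112], E[r] = 0.6544, γ^t·E[r] = 0.157110, running G = 1.385899
t=5: π = [0.1295, 0.2955, 0.1719, 0.1918, 0.2113], E[r] = 0.6529, γ^t·E[r] = 0.109735, running G = 1.495633
t=6: π = [0.1296, 0.2956, 0.1718, 0.1918, 0.2112], E[r] = 0.6520, γ^t·E[r] = 0.076708, running G = 1.572342

G = 1.5723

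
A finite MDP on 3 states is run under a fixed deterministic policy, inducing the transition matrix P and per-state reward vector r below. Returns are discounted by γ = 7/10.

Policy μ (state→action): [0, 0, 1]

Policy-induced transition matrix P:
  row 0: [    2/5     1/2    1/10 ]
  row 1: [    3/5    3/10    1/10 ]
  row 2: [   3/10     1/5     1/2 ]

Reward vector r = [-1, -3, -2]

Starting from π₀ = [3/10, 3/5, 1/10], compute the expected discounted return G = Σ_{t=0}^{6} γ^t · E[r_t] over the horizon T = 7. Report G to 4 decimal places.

G = -6.1990

t=0: π = [0.3000, 0.6000, 0.1000], E[r] = -2.3000, γ^t·E[r] = -2.300000, running G = -2.300000
t=1: π = [0.5100, 0.3500, 0.1400], E[r] = -1.8400, γ^t·E[r] = -1.288000, running G = -3.588000
t=2: π = [0.4560, 0.3880, 0.1560], E[r] = -1.9320, γ^t·E[r] = -0.946680, running G = -4.534680
t=3: π = [0.4620, 0.3756, 0.1624], E[r] = -1.9136, γ^t·E[r] = -0.656365, running G = -5.191045
t=4: π = [0.4589, 0.3762, 0.1650], E[r] = -1.9173, γ^t·E[r] = -0.460339, running G = -5.651384
t=5: π = [0.4587, 0.3753, 0.1660], E[r] = -1.9165, γ^t·E[r] = -0.322114, running G = -5.973497
t=6: π = [0.4585, 0.3751, 0.1664], E[r] = -1.9167, γ^t·E[r] = -0.225497, running G = -6.198994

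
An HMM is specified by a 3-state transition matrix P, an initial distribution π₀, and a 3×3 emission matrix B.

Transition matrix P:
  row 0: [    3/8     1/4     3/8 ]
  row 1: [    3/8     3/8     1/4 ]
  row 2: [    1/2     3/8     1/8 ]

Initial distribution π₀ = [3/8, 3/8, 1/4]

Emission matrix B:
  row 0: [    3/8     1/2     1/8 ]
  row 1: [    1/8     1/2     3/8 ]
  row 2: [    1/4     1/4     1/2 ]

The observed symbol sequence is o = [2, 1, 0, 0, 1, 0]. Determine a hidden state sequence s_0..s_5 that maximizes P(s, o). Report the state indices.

t=0: δ = [4.688e-02, 1.406e-01, 1.250e-01]  (obs o_0=2)
t=1: δ = [3.125e-02, 2.637e-02, 8.789e-03]  ψ = [2, 1, 1]  (obs o_1=1)
t=2: δ = [4.395e-03, 1.236e-03, 2.930e-03]  ψ = [0, 1, 0]  (obs o_2=0)
t=3: δ = [6.180e-04, 1.373e-04, 4.120e-04]  ψ = [0, 0, 0]  (obs o_3=0)
t=4: δ = [1.159e-04, 7.725e-05, 5.794e-05]  ψ = [0, 0, 0]  (obs o_4=1)
t=5: δ = [1.629e-05, 3.621e-06, 1.086e-05]  ψ = [0, 0, 0]  (obs o_5=0)
backtrack: best end state = 0; path = [2, 0, 0, 0, 0, 0]

path = [2, 0, 0, 0, 0, 0]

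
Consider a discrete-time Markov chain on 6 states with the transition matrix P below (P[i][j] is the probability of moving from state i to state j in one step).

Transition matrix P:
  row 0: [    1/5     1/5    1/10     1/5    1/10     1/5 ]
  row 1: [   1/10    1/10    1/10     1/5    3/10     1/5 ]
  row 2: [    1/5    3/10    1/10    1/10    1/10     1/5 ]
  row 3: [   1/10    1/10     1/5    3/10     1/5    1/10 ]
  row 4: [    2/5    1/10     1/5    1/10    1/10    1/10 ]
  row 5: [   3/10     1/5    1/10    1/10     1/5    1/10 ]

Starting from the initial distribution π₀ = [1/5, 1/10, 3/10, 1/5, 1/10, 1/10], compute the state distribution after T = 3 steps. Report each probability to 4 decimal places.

π = [0.2159, 0.1626, 0.1344, 0.1718, 0.1649, 0.1504]

t=0: π = [0.2000, 0.1000, 0.3000, 0.2000, 0.1000, 0.1000]
t=1: π = [0.2000, 0.1900, 0.1300, 0.1700, 0.1500, 0.1600]
t=2: π = [0.2100, 0.1620, 0.1320, 0.1730, 0.1710, 0.1520]
t=3: π = [0.2159, 0.1626, 0.1344, 0.1718, 0.1649, 0.1504]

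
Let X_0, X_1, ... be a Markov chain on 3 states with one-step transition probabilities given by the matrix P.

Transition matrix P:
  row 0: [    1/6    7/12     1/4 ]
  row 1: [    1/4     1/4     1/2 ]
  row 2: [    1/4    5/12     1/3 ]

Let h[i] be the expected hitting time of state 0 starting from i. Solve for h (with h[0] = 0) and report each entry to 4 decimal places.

First-step conditioning: h[0] = 0; for i ≠ 0, h[i] = 1 + Σ_k P[i][k]·h[k].
  h[1] = 1 + 1/4·h[1] + 1/2·h[2]
  h[2] = 1 + 5/12·h[1] + 1/3·h[2]
Solving the 2×2 linear system over states ≠ 0 gives exactly h = [0, 4, 4] (h[0] = 0 is the target).

h = [0.0000, 4.0000, 4.0000]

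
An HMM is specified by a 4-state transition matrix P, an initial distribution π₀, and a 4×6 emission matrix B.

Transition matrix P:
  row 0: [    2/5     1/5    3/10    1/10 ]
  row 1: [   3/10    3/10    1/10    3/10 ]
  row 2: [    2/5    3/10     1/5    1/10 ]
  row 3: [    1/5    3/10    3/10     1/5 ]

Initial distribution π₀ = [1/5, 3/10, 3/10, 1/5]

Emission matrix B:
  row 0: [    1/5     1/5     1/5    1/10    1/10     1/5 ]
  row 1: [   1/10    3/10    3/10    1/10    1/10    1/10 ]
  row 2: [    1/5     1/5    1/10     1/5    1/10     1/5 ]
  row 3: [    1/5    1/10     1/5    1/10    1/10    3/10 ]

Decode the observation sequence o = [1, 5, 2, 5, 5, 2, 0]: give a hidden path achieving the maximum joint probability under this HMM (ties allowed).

t=0: δ = [4.000e-02, 9.000e-02, 6.000e-02, 2.000e-02]  (obs o_0=1)
t=1: δ = [5.400e-03, 2.700e-03, 2.400e-03, 8.100e-03]  ψ = [1, 1, 0, 1]  (obs o_1=5)
t=2: δ = [4.320e-04, 7.290e-04, 2.430e-04, 3.240e-04]  ψ = [0, 3, 3, 3]  (obs o_2=2)
t=3: δ = [4.374e-05, 2.187e-05, 2.592e-05, 6.561e-05]  ψ = [1, 1, 0, 1]  (obs o_3=5)
t=4: δ = [3.499e-06, 1.968e-06, 3.937e-06, 3.937e-06]  ψ = [0, 3, 3, 3]  (obs o_4=5)
t=5: δ = [3.149e-07, 3.543e-07, 1.181e-07, 1.575e-07]  ψ = [2, 2, 3, 3]  (obs o_5=2)
t=6: δ = [2.519e-08, 1.063e-08, 1.890e-08, 2.126e-08]  ψ = [0, 1, 0, 1]  (obs o_6=0)
backtrack: best end state = 0; path = [1, 3, 1, 3, 2, 0, 0]

path = [1, 3, 1, 3, 2, 0, 0]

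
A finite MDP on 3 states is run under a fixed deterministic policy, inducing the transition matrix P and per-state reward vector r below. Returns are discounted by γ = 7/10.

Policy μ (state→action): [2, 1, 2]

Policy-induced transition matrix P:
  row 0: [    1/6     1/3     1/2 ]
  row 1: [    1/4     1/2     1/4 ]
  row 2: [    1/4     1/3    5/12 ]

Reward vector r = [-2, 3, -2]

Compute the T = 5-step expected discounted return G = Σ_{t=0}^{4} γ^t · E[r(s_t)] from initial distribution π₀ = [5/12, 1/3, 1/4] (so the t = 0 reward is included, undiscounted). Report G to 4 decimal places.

G = -0.3774

t=0: π = [0.4167, 0.3333, 0.2500], E[r] = -0.3333, γ^t·E[r] = -0.333333, running G = -0.333333
t=1: π = [0.2153, 0.3889, 0.3958], E[r] = -0.0556, γ^t·E[r] = -0.038889, running G = -0.372222
t=2: π = [0.2321, 0.3981, 0.3698], E[r] = -0.0093, γ^t·E[r] = -0.004537, running G = -0.376759
t=3: π = [0.2307, 0.3997, 0.3696], E[r] = -0.0015, γ^t·E[r] = -0.000529, running G = -0.377289
t=4: π = [0.2308, 0.3999, 0.3693], E[r] = -0.0003, γ^t·E[r] = -0.000062, running G = -0.377350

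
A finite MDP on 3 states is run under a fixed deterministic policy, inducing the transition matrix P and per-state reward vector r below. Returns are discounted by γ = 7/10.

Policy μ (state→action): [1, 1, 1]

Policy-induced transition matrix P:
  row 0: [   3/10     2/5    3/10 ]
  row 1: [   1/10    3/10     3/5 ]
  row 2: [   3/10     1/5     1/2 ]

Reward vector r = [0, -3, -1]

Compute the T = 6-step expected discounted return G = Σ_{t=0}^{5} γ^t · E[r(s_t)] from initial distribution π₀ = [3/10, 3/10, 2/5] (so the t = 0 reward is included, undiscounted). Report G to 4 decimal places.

t=0: π = [0.3000, 0.3000, 0.4000], E[r] = -1.3000, γ^t·E[r] = -1.300000, running G = -1.300000
t=1: π = [0.2400, 0.2900, 0.4700], E[r] = -1.3400, γ^t·E[r] = -0.938000, running G = -2.238000
t=2: π = [0.2420, 0.2770, 0.4810], E[r] = -1.3120, γ^t·E[r] = -0.642880, running G = -2.880880
t=3: π = [0.2446, 0.2761, 0.4793], E[r] = -1.3076, γ^t·E[r] = -0.448507, running G = -3.329387
t=4: π = [0.2448, 0.2765, 0.4787], E[r] = -1.3083, γ^t·E[r] = -0.314118, running G = -3.643505
t=5: π = [0.2447, 0.2766, 0.4787], E[r] = -1.3085, γ^t·E[r] = -0.219924, running G = -3.863428

G = -3.8634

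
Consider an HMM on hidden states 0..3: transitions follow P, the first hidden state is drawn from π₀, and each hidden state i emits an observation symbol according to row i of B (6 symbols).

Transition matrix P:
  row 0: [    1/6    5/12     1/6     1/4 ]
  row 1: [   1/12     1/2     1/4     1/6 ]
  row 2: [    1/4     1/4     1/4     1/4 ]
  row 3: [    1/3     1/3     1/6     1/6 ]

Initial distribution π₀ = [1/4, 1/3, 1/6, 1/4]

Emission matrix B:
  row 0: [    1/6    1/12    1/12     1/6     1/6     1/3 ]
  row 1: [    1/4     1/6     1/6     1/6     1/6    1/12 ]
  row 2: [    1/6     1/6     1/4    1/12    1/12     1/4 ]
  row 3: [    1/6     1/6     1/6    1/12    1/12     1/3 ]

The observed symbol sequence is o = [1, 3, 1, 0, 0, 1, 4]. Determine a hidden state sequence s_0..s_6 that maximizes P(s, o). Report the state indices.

path = [1, 1, 1, 1, 1, 1, 1]

t=0: δ = [2.083e-02, 5.556e-02, 2.778e-02, 4.167e-02]  (obs o_0=1)
t=1: δ = [2.315e-03, 4.630e-03, 1.157e-03, 7.716e-04]  ψ = [3, 1, 1, 1]  (obs o_1=3)
t=2: δ = [3.215e-05, 3.858e-04, 1.929e-04, 1.286e-04]  ψ = [0, 1, 1, 1]  (obs o_2=1)
t=3: δ = [8.038e-06, 4.823e-05, 1.608e-05, 1.072e-05]  ψ = [2, 1, 1, 1]  (obs o_3=0)
t=4: δ = [6.698e-07, 6.028e-06, 2.009e-06, 1.340e-06]  ψ = [1, 1, 1, 1]  (obs o_4=0)
t=5: δ = [4.186e-08, 5.023e-07, 2.512e-07, 1.674e-07]  ψ = [1, 1, 1, 1]  (obs o_5=1)
t=6: δ = [1.047e-08, 4.186e-08, 1.047e-08, 6.977e-09]  ψ = [2, 1, 1, 1]  (obs o_6=4)
backtrack: best end state = 1; path = [1, 1, 1, 1, 1, 1, 1]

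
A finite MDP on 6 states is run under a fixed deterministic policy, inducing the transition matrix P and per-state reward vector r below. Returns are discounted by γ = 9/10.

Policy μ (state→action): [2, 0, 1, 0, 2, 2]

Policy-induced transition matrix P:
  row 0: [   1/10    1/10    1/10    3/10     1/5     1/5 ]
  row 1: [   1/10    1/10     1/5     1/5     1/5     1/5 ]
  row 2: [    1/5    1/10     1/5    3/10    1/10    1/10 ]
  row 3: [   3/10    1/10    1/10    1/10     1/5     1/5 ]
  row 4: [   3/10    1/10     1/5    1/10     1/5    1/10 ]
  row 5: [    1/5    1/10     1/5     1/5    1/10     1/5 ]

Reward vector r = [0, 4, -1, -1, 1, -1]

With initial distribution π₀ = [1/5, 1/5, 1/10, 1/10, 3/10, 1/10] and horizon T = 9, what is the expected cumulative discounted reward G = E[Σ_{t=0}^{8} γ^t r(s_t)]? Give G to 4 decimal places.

G = 1.0265

t=0: π = [0.2000, 0.2000, 0.1000, 0.1000, 0.3000, 0.1000], E[r] = 0.8000, γ^t·E[r] = 0.800000, running G = 0.800000
t=1: π = [0.2000, 0.1000, 0.1700, 0.1900, 0.1800, 0.1600], E[r] = 0.0600, γ^t·E[r] = 0.054000, running G = 0.854000
t=2: π = [0.2070, 0.1000, 0.1610, 0.2000, 0.1670, 0.1650], E[r] = 0.0410, γ^t·E[r] = 0.033210, running G = 0.887210
t=3: π = [0.2060, 0.1000, 0.1593, 0.2001, 0.1674, 0.1672], E[r] = 0.0408, γ^t·E[r] = 0.029743, running G = 0.916953
t=4: π = [0.2062, 0.1000, 0.1594, 0.1998, 0.1674, 0.1673], E[r] = 0.0409, γ^t·E[r] = 0.026802, running G = 0.943755
t=5: π = [0.2061, 0.1000, 0.1594, 0.1998, 0.1673, 0.1673], E[r] = 0.0408, γ^t·E[r] = 0.024065, running G = 0.967820
t=6: π = [0.2061, 0.1000, 0.1594, 0.1998, 0.1673, 0.1673], E[r] = 0.0408, γ^t·E[r] = 0.021662, running G = 0.989482
t=7: π = [0.2061, 0.1000, 0.1594, 0.1998, 0.1673, 0.1673], E[r] = 0.0408, γ^t·E[r] = 0.019495, running G = 1.008976
t=8: π = [0.2061, 0.1000, 0.1594, 0.1998, 0.1673, 0.1673], E[r] = 0.0408, γ^t·E[r] = 0.017545, running G = 1.026522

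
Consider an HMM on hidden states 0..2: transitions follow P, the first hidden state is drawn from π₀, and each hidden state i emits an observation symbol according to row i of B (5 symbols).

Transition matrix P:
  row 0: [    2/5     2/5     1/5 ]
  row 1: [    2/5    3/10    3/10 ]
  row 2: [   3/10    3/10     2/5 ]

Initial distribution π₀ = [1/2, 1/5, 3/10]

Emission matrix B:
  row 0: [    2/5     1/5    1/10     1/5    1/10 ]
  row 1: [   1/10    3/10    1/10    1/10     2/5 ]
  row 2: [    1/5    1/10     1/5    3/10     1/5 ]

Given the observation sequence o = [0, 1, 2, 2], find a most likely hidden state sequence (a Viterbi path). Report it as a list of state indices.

path = [0, 1, 2, 2]

t=0: δ = [2.000e-01, 2.000e-02, 6.000e-02]  (obs o_0=0)
t=1: δ = [1.600e-02, 2.400e-02, 4.000e-03]  ψ = [0, 0, 0]  (obs o_1=1)
t=2: δ = [9.600e-04, 7.200e-04, 1.440e-03]  ψ = [1, 1, 1]  (obs o_2=2)
t=3: δ = [4.320e-05, 4.320e-05, 1.152e-04]  ψ = [2, 2, 2]  (obs o_3=2)
backtrack: best end state = 2; path = [0, 1, 2, 2]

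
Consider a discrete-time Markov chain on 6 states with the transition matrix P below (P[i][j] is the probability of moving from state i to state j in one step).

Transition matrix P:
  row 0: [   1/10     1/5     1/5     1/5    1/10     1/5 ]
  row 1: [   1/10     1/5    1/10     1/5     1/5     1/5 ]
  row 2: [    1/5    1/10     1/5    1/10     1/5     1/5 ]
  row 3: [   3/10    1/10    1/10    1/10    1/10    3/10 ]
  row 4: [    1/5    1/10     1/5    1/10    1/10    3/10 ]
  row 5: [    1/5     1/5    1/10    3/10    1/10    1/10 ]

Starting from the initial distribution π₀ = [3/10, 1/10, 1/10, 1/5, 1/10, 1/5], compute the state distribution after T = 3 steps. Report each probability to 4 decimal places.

π = [0.1837, 0.1548, 0.1460, 0.1757, 0.1300, 0.2098]

t=0: π = [0.3000, 0.1000, 0.1000, 0.2000, 0.1000, 0.2000]
t=1: π = [0.1800, 0.1600, 0.1500, 0.1800, 0.1200, 0.2100]
t=2: π = [0.1840, 0.1550, 0.1450, 0.1760, 0.1310, 0.2090]
t=3: π = [0.1837, 0.1548, 0.1460, 0.1757, 0.1300, 0.2098]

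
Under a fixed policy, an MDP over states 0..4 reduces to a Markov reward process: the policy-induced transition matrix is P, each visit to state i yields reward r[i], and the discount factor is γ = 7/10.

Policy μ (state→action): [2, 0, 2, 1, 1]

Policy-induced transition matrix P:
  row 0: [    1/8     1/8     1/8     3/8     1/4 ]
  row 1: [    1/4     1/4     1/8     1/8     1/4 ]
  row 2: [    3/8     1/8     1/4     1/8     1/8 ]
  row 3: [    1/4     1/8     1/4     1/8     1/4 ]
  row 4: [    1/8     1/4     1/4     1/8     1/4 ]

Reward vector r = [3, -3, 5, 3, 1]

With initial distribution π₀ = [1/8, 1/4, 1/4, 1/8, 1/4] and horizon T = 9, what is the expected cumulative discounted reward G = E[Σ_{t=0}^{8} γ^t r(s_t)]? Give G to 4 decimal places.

t=0: π = [0.1250, 0.2500, 0.2500, 0.1250, 0.2500], E[r] = 1.5000, γ^t·E[r] = 1.500000, running G = 1.500000
t=1: π = [0.2344, 0.1875, 0.2031, 0.1563, 0.2188], E[r] = 1.8438, γ^t·E[r] = 1.290625, running G = 2.790625
t=2: π = [0.2188, 0.1758, 0.1973, 0.1836, 0.2246], E[r] = 1.8906, γ^t·E[r] = 0.926406, running G = 3.717031
t=3: π = [0.2192, 0.1750, 0.2007, 0.1797, 0.2253], E[r] = 1.9004, γ^t·E[r] = 0.651834, running G = 4.368865
t=4: π = [0.2195, 0.1750, 0.2007, 0.1798, 0.2249], E[r] = 1.9013, γ^t·E[r] = 0.456504, running G = 4.825369
t=5: π = [0.2195, 0.1750, 0.2007, 0.1799, 0.2249], E[r] = 1.9016, γ^t·E[r] = 0.319596, running G = 5.144965
t=6: π = [0.2195, 0.1750, 0.2007, 0.1799, 0.2249], E[r] = 1.9016, γ^t·E[r] = 0.223722, running G = 5.368687
t=7: π = [0.2195, 0.1750, 0.2007, 0.1799, 0.2249], E[r] = 1.9016, γ^t·E[r] = 0.156606, running G = 5.525293
t=8: π = [0.2195, 0.1750, 0.2007, 0.1799, 0.2249], E[r] = 1.9016, γ^t·E[r] = 0.109624, running G = 5.634918

G = 5.6349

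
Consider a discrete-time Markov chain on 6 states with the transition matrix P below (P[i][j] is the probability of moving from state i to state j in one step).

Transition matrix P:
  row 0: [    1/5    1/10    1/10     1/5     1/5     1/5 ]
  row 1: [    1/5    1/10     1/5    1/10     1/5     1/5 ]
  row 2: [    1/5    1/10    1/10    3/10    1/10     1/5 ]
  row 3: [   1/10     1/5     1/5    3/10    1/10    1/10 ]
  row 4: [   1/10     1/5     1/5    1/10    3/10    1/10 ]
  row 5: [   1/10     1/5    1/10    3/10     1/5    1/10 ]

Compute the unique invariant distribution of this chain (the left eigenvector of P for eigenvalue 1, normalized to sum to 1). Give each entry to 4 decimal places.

Balance equations π_j = Σ_i π_i·P[i][j]:
  π_0 = 1/5·π_0 + 1/5·π_1 + 1/5·π_2 + 1/10·π_3 + 1/10·π_4 + 1/10·π_5
  π_1 = 1/10·π_0 + 1/10·π_1 + 1/10·π_2 + 1/5·π_3 + 1/5·π_4 + 1/5·π_5
  π_2 = 1/10·π_0 + 1/5·π_1 + 1/10·π_2 + 1/5·π_3 + 1/5·π_4 + 1/10·π_5
  π_3 = 1/5·π_0 + 1/10·π_1 + 3/10·π_2 + 3/10·π_3 + 1/10·π_4 + 3/10·π_5
  π_4 = 1/5·π_0 + 1/5·π_1 + 1/10·π_2 + 1/10·π_3 + 3/10·π_4 + 1/5·π_5
  normalize: π_0 + π_1 + π_2 + π_3 + π_4 + π_5 = 1
Solving the linear system gives exactly π = [163/1120, 173/1120, 87/560, 1957/8960, 1619/8960, 163/1120].

π = [0.1455, 0.1545, 0.1554, 0.2184, 0.1807, 0.1455]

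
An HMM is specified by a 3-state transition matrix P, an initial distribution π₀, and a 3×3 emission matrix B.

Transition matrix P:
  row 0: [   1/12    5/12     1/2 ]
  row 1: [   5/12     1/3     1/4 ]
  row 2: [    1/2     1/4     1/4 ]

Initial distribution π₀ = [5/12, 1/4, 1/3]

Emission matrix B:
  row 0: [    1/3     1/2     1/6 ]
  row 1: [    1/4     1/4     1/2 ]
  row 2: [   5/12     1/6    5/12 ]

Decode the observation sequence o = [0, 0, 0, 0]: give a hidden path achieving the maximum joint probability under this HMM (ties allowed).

t=0: δ = [1.389e-01, 6.250e-02, 1.389e-01]  (obs o_0=0)
t=1: δ = [2.315e-02, 1.447e-02, 2.894e-02]  ψ = [2, 0, 0]  (obs o_1=0)
t=2: δ = [4.823e-03, 2.411e-03, 4.823e-03]  ψ = [2, 0, 0]  (obs o_2=0)
t=3: δ = [8.038e-04, 5.023e-04, 1.005e-03]  ψ = [2, 0, 0]  (obs o_3=0)
backtrack: best end state = 2; path = [0, 2, 0, 2]

path = [0, 2, 0, 2]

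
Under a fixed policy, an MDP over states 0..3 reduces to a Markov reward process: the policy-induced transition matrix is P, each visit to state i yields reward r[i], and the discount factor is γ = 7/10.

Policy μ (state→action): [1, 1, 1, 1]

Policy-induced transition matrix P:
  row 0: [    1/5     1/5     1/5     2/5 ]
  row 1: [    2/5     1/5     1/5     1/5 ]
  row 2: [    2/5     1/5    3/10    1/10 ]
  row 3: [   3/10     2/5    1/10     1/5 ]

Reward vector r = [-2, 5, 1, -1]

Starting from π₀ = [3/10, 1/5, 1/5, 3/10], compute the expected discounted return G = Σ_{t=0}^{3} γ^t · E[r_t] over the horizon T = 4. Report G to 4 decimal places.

G = 1.2126

t=0: π = [0.3000, 0.2000, 0.2000, 0.3000], E[r] = 0.3000, γ^t·E[r] = 0.300000, running G = 0.300000
t=1: π = [0.3100, 0.2600, 0.1900, 0.2400], E[r] = 0.6300, γ^t·E[r] = 0.441000, running G = 0.741000
t=2: π = [0.3140, 0.2480, 0.1950, 0.2430], E[r] = 0.5640, γ^t·E[r] = 0.276360, running G = 1.017360
t=3: π = [0.3129, 0.2486, 0.1952, 0.2433], E[r] = 0.5691, γ^t·E[r] = 0.195201, running G = 1.212561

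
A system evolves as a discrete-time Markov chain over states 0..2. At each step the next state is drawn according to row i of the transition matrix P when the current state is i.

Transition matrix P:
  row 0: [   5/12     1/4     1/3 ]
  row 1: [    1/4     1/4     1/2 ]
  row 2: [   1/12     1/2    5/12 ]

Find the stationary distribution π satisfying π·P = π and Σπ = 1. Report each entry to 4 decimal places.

Balance equations π_j = Σ_i π_i·P[i][j]:
  π_0 = 5/12·π_0 + 1/4·π_1 + 1/12·π_2
  π_1 = 1/4·π_0 + 1/4·π_1 + 1/2·π_2
  normalize: π_0 + π_1 + π_2 = 1
Solving the linear system gives exactly π = [3/14, 5/14, 3/7].

π = [0.2143, 0.3571, 0.4286]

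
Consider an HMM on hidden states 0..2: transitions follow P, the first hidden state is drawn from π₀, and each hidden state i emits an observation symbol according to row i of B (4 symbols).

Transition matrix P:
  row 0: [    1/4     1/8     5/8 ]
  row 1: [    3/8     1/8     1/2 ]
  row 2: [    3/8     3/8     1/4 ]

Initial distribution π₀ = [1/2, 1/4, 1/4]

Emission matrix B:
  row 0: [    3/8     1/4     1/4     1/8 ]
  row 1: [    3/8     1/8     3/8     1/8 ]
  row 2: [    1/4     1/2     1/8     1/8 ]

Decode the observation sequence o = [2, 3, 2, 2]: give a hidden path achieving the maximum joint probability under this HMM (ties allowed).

path = [0, 2, 1, 0]

t=0: δ = [1.250e-01, 9.375e-02, 3.125e-02]  (obs o_0=2)
t=1: δ = [4.395e-03, 1.953e-03, 9.766e-03]  ψ = [1, 0, 0]  (obs o_1=3)
t=2: δ = [9.155e-04, 1.373e-03, 3.433e-04]  ψ = [2, 2, 0]  (obs o_2=2)
t=3: δ = [1.287e-04, 6.437e-05, 8.583e-05]  ψ = [1, 1, 1]  (obs o_3=2)
backtrack: best end state = 0; path = [0, 2, 1, 0]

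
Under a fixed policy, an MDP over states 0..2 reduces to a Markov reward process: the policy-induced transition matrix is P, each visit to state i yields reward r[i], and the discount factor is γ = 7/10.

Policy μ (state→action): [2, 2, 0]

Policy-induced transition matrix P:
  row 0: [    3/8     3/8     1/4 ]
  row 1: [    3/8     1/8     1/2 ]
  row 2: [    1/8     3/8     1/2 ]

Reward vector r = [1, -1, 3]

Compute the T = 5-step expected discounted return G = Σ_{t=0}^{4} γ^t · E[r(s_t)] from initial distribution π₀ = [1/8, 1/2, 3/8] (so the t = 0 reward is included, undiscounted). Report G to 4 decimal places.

t=0: π = [0.1250, 0.5000, 0.3750], E[r] = 0.7500, γ^t·E[r] = 0.750000, running G = 0.750000
t=1: π = [0.2813, 0.2500, 0.4688], E[r] = 1.4375, γ^t·E[r] = 1.006250, running G = 1.756250
t=2: π = [0.2578, 0.3125, 0.4297], E[r] = 1.2344, γ^t·E[r] = 0.604844, running G = 2.361094
t=3: π = [0.2676, 0.2969, 0.4355], E[r] = 1.2773, γ^t·E[r] = 0.438129, running G = 2.799223
t=4: π = [0.2661, 0.3008, 0.4331], E[r] = 1.2646, γ^t·E[r] = 0.303642, running G = 3.102865

G = 3.1029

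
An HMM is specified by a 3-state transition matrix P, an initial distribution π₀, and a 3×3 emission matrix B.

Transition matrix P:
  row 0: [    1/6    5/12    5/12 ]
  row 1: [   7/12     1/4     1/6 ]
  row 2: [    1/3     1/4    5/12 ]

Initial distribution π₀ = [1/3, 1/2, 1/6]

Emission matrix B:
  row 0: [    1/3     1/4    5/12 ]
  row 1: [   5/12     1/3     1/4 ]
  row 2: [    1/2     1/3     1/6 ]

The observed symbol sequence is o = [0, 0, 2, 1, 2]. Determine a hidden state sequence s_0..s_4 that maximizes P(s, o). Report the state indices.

path = [1, 1, 0, 1, 0]

t=0: δ = [1.111e-01, 2.083e-01, 8.333e-02]  (obs o_0=0)
t=1: δ = [4.051e-02, 2.170e-02, 2.315e-02]  ψ = [1, 1, 0]  (obs o_1=0)
t=2: δ = [5.275e-03, 4.220e-03, 2.813e-03]  ψ = [1, 0, 0]  (obs o_2=2)
t=3: δ = [6.154e-04, 7.326e-04, 7.326e-04]  ψ = [1, 0, 0]  (obs o_3=1)
t=4: δ = [1.781e-04, 6.410e-05, 5.087e-05]  ψ = [1, 0, 2]  (obs o_4=2)
backtrack: best end state = 0; path = [1, 1, 0, 1, 0]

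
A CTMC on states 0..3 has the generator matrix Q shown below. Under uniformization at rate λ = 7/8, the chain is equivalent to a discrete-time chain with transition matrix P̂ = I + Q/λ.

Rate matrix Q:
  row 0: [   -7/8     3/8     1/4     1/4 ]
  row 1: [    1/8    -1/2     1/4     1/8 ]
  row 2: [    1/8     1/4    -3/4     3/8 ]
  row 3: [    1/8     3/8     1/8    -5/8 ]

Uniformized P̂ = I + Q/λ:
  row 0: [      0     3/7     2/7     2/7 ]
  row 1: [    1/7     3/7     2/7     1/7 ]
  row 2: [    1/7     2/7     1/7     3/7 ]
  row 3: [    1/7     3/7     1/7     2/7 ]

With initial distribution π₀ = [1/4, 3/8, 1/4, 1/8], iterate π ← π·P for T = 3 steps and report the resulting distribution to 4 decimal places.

t=0: π = [0.2500, 0.3750, 0.2500, 0.1250]
t=1: π = [0.1071, 0.3929, 0.2321, 0.2679]
t=2: π = [0.1276, 0.3954, 0.2143, 0.2628]
t=3: π = [0.1246, 0.3980, 0.2176, 0.2598]

π = [0.1246, 0.3980, 0.2176, 0.2598]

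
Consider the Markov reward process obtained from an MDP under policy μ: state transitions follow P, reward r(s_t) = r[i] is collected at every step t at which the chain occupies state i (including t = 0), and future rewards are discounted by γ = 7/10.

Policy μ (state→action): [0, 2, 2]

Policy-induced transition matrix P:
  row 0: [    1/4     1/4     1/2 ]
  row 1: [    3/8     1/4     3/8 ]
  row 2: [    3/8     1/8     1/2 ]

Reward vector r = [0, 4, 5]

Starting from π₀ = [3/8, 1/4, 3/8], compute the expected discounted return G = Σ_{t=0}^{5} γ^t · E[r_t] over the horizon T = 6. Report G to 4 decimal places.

t=0: π = [0.3750, 0.2500, 0.3750], E[r] = 2.8750, γ^t·E[r] = 2.875000, running G = 2.875000
t=1: π = [0.3281, 0.2031, 0.4688], E[r] = 3.1563, γ^t·E[r] = 2.209375, running G = 5.084375
t=2: π = [0.3340, 0.1914, 0.4746], E[r] = 3.1387, γ^t·E[r] = 1.537949, running G = 6.622324
t=3: π = [0.3333, 0.1907, 0.4761], E[r] = 3.1431, γ^t·E[r] = 1.078072, running G = 7.700396
t=4: π = [0.3333, 0.1905, 0.4762], E[r] = 3.1428, γ^t·E[r] = 0.754584, running G = 8.454980
t=5: π = [0.3333, 0.1905, 0.4762], E[r] = 3.1429, γ^t·E[r] = 0.528221, running G = 8.983201

G = 8.9832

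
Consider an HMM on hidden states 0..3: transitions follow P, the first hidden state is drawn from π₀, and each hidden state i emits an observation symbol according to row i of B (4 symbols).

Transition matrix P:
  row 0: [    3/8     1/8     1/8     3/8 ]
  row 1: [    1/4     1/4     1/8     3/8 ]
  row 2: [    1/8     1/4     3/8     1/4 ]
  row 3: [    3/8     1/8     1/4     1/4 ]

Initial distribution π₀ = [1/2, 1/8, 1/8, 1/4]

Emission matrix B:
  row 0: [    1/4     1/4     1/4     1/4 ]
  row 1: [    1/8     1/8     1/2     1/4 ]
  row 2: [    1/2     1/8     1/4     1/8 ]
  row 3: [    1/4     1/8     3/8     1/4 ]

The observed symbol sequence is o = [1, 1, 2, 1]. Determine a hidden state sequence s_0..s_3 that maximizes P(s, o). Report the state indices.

t=0: δ = [1.250e-01, 1.562e-02, 1.562e-02, 3.125e-02]  (obs o_0=1)
t=1: δ = [1.172e-02, 1.953e-03, 1.953e-03, 5.859e-03]  ψ = [0, 0, 0, 0]  (obs o_1=1)
t=2: δ = [1.099e-03, 7.324e-04, 3.662e-04, 1.648e-03]  ψ = [0, 0, 0, 0]  (obs o_2=2)
t=3: δ = [1.545e-04, 2.575e-05, 5.150e-05, 5.150e-05]  ψ = [3, 3, 3, 0]  (obs o_3=1)
backtrack: best end state = 0; path = [0, 0, 3, 0]

path = [0, 0, 3, 0]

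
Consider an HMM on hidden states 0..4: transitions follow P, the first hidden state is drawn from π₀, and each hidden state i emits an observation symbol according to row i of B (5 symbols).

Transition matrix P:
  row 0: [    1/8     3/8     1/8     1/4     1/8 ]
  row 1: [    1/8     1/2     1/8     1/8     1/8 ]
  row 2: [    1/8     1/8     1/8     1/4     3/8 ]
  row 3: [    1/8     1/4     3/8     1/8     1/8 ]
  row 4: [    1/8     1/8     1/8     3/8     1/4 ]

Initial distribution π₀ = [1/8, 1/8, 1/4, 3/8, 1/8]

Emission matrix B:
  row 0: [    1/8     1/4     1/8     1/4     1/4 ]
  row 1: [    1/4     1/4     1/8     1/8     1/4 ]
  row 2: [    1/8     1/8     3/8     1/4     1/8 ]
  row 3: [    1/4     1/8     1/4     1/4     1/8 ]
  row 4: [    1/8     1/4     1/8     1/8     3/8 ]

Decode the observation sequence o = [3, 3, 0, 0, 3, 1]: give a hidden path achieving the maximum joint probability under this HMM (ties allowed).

t=0: δ = [3.125e-02, 1.562e-02, 6.250e-02, 9.375e-02, 1.562e-02]  (obs o_0=3)
t=1: δ = [2.930e-03, 2.930e-03, 8.789e-03, 3.906e-03, 2.930e-03]  ψ = [3, 3, 3, 2, 2]  (obs o_1=3)
t=2: δ = [1.373e-04, 3.662e-04, 1.831e-04, 5.493e-04, 4.120e-04]  ψ = [2, 1, 3, 2, 2]  (obs o_2=0)
t=3: δ = [8.583e-06, 4.578e-05, 2.575e-05, 3.862e-05, 1.287e-05]  ψ = [3, 1, 3, 4, 4]  (obs o_3=0)
t=4: δ = [1.431e-06, 2.861e-06, 3.621e-06, 1.609e-06, 1.207e-06]  ψ = [1, 1, 3, 2, 2]  (obs o_4=3)
t=5: δ = [1.132e-07, 3.576e-07, 7.544e-08, 1.132e-07, 3.395e-07]  ψ = [2, 1, 3, 2, 2]  (obs o_5=1)
backtrack: best end state = 1; path = [3, 1, 1, 1, 1, 1]

path = [3, 1, 1, 1, 1, 1]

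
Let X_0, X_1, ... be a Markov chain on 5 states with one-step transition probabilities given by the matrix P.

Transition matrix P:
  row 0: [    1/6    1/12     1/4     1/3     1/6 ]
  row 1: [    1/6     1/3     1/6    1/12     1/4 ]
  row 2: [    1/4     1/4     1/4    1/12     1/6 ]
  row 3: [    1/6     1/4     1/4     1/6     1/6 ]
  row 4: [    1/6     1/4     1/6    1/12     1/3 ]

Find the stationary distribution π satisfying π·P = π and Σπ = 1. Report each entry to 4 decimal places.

Balance equations π_j = Σ_i π_i·P[i][j]:
  π_0 = 1/6·π_0 + 1/6·π_1 + 1/4·π_2 + 1/6·π_3 + 1/6·π_4
  π_1 = 1/12·π_0 + 1/3·π_1 + 1/4·π_2 + 1/4·π_3 + 1/4·π_4
  π_2 = 1/4·π_0 + 1/6·π_1 + 1/4·π_2 + 1/4·π_3 + 1/6·π_4
  π_3 = 1/3·π_0 + 1/12·π_1 + 1/12·π_2 + 1/6·π_3 + 1/12·π_4
  normalize: π_0 + π_1 + π_2 + π_3 + π_4 = 1
Solving the linear system gives exactly π = [265/1438, 172/719, 152/719, 203/1438, 161/719].

π = [0.1843, 0.2392, 0.2114, 0.1412, 0.2239]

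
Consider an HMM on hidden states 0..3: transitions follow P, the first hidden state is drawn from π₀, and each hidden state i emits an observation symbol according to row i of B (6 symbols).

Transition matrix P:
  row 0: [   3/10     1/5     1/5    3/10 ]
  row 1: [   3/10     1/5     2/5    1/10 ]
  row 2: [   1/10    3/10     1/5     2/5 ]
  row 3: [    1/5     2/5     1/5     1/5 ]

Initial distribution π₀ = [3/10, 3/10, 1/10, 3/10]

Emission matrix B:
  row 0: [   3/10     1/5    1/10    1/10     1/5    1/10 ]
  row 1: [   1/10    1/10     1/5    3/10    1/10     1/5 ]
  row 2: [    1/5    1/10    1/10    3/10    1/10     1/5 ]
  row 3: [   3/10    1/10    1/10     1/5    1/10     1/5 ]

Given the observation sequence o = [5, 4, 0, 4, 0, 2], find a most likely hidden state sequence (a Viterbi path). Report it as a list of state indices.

t=0: δ = [3.000e-02, 6.000e-02, 2.000e-02, 6.000e-02]  (obs o_0=5)
t=1: δ = [3.600e-03, 2.400e-03, 2.400e-03, 1.200e-03]  ψ = [1, 3, 1, 3]  (obs o_1=4)
t=2: δ = [3.240e-04, 7.200e-05, 1.920e-04, 3.240e-04]  ψ = [0, 0, 1, 0]  (obs o_2=0)
t=3: δ = [1.944e-05, 1.296e-05, 6.480e-06, 9.720e-06]  ψ = [0, 3, 0, 0]  (obs o_3=4)
t=4: δ = [1.750e-06, 3.888e-07, 1.037e-06, 1.750e-06]  ψ = [0, 0, 1, 0]  (obs o_4=0)
t=5: δ = [5.249e-08, 1.400e-07, 3.499e-08, 5.249e-08]  ψ = [0, 3, 0, 0]  (obs o_5=2)
backtrack: best end state = 1; path = [1, 0, 0, 0, 3, 1]

path = [1, 0, 0, 0, 3, 1]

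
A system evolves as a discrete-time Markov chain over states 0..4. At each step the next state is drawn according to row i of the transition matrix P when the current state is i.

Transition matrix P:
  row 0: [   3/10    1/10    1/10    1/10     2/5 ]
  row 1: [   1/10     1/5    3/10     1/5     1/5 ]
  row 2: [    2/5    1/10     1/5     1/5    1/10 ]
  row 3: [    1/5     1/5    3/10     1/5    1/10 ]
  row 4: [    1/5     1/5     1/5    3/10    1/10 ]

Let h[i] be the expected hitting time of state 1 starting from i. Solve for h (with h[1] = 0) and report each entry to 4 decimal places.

First-step conditioning: h[1] = 0; for i ≠ 1, h[i] = 1 + Σ_k P[i][k]·h[k].
  h[0] = 1 + 3/10·h[0] + 1/10·h[2] + 1/10·h[3] + 2/5·h[4]
  h[2] = 1 + 2/5·h[0] + 1/5·h[2] + 1/5·h[3] + 1/10·h[4]
  h[3] = 1 + 1/5·h[0] + 3/10·h[2] + 1/5·h[3] + 1/10·h[4]
  h[4] = 1 + 1/5·h[0] + 1/5·h[2] + 3/10·h[3] + 1/10·h[4]
Solving the 4×4 linear system over states ≠ 1 gives exactly h = [11230/1579, 0, 11460/1579, 10360/1579, 10250/1579] (h[1] = 0 is the target).

h = [7.1121, 0.0000, 7.2578, 6.5611, 6.4915]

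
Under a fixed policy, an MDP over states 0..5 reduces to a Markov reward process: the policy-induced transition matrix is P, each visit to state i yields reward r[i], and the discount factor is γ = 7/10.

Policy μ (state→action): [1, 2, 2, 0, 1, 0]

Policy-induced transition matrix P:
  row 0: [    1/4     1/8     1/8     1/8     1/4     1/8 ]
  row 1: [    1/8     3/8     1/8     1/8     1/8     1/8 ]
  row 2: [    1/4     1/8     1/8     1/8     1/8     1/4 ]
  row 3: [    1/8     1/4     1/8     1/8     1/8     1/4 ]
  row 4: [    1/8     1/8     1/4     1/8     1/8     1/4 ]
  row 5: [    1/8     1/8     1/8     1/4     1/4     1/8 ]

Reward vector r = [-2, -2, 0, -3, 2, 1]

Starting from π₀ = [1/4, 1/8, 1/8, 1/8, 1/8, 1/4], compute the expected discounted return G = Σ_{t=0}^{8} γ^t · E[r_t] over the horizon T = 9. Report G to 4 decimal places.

t=0: π = [0.2500, 0.1250, 0.1250, 0.1250, 0.1250, 0.2500], E[r] = -0.6250, γ^t·E[r] = -0.625000, running G = -0.625000
t=1: π = [0.1719, 0.1719, 0.1406, 0.1563, 0.1875, 0.1719], E[r] = -0.6094, γ^t·E[r] = -0.426563, running G = -1.051563
t=2: π = [0.1641, 0.1875, 0.1484, 0.1465, 0.1680, 0.1855], E[r] = -0.6211, γ^t·E[r] = -0.304336, running G = -1.355898
t=3: π = [0.1641, 0.1902, 0.1460, 0.1482, 0.1687, 0.1829], E[r] = -0.6328, γ^t·E[r] = -0.217055, running G = -1.572953
t=4: π = [0.1638, 0.1911, 0.1461, 0.1479, 0.1684, 0.1829], E[r] = -0.6336, γ^t·E[r] = -0.152136, running G = -1.725089
t=5: π = [0.1637, 0.1912, 0.1460, 0.1479, 0.1683, 0.1828], E[r] = -0.6341, γ^t·E[r] = -0.106572, running G = -1.831661
t=6: π = [0.1637, 0.1913, 0.1460, 0.1478, 0.1683, 0.1828], E[r] = -0.6342, γ^t·E[r] = -0.074610, running G = -1.906270
t=7: π = [0.1637, 0.1913, 0.1460, 0.1478, 0.1683, 0.1828], E[r] = -0.6342, γ^t·E[r] = -0.052228, running G = -1.958499
t=8: π = [0.1637, 0.1913, 0.1460, 0.1478, 0.1683, 0.1828], E[r] = -0.6342, γ^t·E[r] = -0.036560, running G = -1.995059

G = -1.9951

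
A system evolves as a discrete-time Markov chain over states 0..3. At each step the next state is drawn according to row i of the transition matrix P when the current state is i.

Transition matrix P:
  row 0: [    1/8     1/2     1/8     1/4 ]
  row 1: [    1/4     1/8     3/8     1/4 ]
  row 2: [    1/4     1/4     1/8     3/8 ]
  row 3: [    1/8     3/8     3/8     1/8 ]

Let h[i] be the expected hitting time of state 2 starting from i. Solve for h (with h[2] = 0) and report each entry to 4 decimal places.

h = [3.7536, 3.0711, 0.0000, 2.9953]

First-step conditioning: h[2] = 0; for i ≠ 2, h[i] = 1 + Σ_k P[i][k]·h[k].
  h[0] = 1 + 1/8·h[0] + 1/2·h[1] + 1/4·h[3]
  h[1] = 1 + 1/4·h[0] + 1/8·h[1] + 1/4·h[3]
  h[3] = 1 + 1/8·h[0] + 3/8·h[1] + 1/8·h[3]
Solving the 3×3 linear system over states ≠ 2 gives exactly h = [792/211, 648/211, 0, 632/211] (h[2] = 0 is the target).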